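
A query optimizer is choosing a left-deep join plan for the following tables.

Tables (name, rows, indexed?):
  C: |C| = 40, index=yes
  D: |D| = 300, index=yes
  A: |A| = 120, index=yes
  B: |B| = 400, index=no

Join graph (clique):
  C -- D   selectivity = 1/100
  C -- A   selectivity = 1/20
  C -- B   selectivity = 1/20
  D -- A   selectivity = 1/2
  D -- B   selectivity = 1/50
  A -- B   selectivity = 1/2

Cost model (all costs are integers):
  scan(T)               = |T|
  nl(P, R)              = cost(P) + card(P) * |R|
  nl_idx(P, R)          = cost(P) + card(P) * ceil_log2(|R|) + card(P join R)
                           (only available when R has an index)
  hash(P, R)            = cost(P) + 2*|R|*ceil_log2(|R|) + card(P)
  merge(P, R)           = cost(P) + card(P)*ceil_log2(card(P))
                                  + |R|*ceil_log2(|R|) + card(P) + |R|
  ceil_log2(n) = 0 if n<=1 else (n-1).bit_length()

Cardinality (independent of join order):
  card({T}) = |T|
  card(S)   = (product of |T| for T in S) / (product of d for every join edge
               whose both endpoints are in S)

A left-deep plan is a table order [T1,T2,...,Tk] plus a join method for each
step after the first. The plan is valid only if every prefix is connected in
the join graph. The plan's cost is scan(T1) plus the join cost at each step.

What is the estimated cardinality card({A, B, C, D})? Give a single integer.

72

Tables in S: A(120), B(400), C(40), D(300)
Edges inside S: C-D(d=100), C-A(d=20), C-B(d=20), D-A(d=2), D-B(d=50), A-B(d=2)
numerator = 120 * 400 * 40 * 300 = 576000000
denominator = 100 * 20 * 20 * 2 * 50 * 2 = 8000000
card(S) = 576000000 / 8000000 = 72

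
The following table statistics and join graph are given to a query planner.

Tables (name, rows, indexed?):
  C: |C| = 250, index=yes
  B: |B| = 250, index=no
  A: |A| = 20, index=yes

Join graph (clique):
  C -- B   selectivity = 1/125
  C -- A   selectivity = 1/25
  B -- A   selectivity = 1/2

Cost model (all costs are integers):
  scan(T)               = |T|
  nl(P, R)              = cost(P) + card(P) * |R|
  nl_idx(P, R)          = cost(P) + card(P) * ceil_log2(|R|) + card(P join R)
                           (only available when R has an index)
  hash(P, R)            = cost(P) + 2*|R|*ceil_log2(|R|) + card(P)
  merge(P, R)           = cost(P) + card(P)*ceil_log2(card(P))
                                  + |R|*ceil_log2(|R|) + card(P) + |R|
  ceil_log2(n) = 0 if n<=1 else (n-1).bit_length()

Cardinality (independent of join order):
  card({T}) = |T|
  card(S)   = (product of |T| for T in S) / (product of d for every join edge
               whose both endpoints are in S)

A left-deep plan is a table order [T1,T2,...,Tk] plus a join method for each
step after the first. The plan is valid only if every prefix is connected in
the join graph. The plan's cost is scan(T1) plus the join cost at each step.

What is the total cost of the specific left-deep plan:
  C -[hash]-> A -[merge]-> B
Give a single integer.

4750

step 1: scan C: cost=250, card=250
step 2: join A via hash
    card(P join A) = 250*20/(25) = 200
    cost = 250 + 2*20*5 + 250 = 700
step 3: join B via merge
    card(P join B) = 200*250/(125*2) = 200
    cost = 700 + 200*8 + 250*8 + 200 + 250 = 4750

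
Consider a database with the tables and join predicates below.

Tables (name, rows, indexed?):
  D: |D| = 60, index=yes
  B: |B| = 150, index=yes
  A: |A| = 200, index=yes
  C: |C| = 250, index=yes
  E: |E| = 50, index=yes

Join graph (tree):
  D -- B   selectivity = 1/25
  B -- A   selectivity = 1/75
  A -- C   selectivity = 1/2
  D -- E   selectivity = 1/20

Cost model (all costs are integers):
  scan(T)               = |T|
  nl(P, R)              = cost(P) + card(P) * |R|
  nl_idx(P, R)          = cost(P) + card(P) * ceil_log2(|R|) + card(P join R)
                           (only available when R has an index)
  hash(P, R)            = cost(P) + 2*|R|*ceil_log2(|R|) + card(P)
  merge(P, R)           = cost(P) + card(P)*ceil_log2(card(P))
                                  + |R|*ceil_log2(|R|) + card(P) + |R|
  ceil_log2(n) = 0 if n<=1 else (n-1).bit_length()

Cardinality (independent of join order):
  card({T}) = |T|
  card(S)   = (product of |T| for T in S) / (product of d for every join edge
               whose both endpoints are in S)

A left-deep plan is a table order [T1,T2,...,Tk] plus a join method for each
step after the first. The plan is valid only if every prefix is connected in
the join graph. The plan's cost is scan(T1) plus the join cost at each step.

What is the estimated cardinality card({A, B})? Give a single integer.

Tables in S: A(200), B(150)
Edges inside S: B-A(d=75)
numerator = 200 * 150 = 30000
denominator = 75 = 75
card(S) = 30000 / 75 = 400

400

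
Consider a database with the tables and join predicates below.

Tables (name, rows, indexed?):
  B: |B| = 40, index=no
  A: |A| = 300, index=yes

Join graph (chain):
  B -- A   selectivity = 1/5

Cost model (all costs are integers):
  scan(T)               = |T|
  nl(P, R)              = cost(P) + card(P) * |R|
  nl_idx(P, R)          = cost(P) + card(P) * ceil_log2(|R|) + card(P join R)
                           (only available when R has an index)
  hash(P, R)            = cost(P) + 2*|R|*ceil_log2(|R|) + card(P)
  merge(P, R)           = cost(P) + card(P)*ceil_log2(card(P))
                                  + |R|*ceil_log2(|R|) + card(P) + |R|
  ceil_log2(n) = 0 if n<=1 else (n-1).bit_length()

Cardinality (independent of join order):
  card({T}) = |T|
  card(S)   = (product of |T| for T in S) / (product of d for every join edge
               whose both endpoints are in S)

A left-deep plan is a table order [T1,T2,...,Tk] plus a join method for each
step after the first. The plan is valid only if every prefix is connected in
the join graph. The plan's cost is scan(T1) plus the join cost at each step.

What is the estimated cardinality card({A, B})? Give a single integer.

2400

Tables in S: A(300), B(40)
Edges inside S: B-A(d=5)
numerator = 300 * 40 = 12000
denominator = 5 = 5
card(S) = 12000 / 5 = 2400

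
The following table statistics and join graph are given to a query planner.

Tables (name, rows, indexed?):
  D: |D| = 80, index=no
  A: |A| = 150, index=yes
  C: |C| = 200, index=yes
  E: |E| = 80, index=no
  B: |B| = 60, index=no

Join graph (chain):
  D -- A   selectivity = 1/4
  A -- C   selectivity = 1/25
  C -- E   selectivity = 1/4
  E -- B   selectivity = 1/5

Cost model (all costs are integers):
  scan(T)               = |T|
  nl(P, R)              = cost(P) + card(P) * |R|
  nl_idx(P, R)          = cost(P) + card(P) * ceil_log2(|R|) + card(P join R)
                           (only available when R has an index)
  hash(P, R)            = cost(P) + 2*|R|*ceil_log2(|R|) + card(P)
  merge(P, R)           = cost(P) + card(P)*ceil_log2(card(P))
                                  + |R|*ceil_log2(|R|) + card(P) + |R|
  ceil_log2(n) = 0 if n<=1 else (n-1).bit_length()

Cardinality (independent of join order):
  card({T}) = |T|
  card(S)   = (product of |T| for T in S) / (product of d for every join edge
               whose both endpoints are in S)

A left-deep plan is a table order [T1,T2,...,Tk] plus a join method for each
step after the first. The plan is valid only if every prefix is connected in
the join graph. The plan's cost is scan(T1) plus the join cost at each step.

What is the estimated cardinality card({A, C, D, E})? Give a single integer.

480000

Tables in S: A(150), C(200), D(80), E(80)
Edges inside S: D-A(d=4), A-C(d=25), C-E(d=4)
numerator = 150 * 200 * 80 * 80 = 192000000
denominator = 4 * 25 * 4 = 400
card(S) = 192000000 / 400 = 480000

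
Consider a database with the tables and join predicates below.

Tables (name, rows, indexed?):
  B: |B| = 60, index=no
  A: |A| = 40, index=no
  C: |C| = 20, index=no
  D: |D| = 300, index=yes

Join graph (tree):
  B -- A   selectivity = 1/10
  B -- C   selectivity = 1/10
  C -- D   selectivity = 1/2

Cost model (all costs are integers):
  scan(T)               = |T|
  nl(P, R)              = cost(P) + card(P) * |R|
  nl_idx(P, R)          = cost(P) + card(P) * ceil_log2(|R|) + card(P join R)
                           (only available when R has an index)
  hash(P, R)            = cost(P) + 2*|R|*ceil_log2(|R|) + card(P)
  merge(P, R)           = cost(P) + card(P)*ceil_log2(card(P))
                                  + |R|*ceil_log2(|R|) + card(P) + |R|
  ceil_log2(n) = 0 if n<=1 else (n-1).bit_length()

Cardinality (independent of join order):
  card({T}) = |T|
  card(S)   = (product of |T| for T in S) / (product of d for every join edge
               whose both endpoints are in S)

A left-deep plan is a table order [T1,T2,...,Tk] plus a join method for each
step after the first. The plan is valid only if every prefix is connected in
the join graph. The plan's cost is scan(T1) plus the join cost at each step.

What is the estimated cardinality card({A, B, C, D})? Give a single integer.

Tables in S: A(40), B(60), C(20), D(300)
Edges inside S: B-A(d=10), B-C(d=10), C-D(d=2)
numerator = 40 * 60 * 20 * 300 = 14400000
denominator = 10 * 10 * 2 = 200
card(S) = 14400000 / 200 = 72000

72000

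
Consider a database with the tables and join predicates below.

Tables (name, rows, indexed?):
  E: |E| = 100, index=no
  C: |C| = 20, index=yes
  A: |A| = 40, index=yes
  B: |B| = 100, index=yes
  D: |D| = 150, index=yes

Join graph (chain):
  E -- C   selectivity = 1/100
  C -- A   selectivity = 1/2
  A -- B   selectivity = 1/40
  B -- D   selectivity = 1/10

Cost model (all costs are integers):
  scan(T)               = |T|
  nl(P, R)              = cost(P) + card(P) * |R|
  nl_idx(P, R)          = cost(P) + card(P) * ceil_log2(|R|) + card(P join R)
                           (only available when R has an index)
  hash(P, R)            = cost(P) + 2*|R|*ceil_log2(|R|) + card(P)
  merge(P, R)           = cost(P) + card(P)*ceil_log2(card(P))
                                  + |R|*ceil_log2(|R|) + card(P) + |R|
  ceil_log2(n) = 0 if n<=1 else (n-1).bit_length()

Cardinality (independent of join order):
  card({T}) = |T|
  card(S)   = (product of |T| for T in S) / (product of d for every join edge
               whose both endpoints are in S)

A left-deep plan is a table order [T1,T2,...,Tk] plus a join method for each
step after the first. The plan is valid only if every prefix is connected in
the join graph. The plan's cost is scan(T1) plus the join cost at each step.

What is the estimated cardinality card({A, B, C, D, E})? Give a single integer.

15000

Tables in S: A(40), B(100), C(20), D(150), E(100)
Edges inside S: E-C(d=100), C-A(d=2), A-B(d=40), B-D(d=10)
numerator = 40 * 100 * 20 * 150 * 100 = 1200000000
denominator = 100 * 2 * 40 * 10 = 80000
card(S) = 1200000000 / 80000 = 15000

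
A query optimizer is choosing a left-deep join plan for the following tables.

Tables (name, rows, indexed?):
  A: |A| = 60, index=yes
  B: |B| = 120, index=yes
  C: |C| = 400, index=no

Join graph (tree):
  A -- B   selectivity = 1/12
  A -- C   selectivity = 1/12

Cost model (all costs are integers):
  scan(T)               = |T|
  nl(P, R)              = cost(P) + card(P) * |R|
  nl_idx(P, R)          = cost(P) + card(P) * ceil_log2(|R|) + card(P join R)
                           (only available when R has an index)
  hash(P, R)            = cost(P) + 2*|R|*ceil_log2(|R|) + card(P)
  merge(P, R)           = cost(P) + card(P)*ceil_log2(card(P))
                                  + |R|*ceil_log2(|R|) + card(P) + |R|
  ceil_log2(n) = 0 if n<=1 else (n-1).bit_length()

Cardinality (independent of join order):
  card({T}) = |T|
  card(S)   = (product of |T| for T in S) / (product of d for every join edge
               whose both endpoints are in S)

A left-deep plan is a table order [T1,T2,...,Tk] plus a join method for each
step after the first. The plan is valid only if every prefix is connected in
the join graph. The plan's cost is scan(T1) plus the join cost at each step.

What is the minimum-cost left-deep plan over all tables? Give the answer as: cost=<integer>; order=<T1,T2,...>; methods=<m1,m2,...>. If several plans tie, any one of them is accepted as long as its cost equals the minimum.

cost=5200; order=C,A,B; methods=hash,hash

Selinger DP (subsets sized 1..n):
  {A}: scan cost=60, card=60
  {B}: scan cost=120, card=120
  {C}: scan cost=400, card=400
  {AB}: card=600; try (A,hash)→960, (B,nl_idx)→1080, (B,merge)→1440, (A,nl_idx)→1440, (A,merge)→1500, (B,hash)→1800 …(+2); best=960 via (A,hash)
  {AC}: card=2000; try (A,hash)→1520, (C,merge)→4480, (A,nl_idx)→4800, (A,merge)→4820, (C,hash)→7320, (C,nl)→24060 …(+1); best=1520 via (A,hash)
  {ABC}: card=20000; try (B,hash)→5200, (C,hash)→8760, (C,merge)→11560, (B,merge)→26480, (B,nl_idx)→35520, (C,nl)→240960 …(+1); best=5200 via (B,hash)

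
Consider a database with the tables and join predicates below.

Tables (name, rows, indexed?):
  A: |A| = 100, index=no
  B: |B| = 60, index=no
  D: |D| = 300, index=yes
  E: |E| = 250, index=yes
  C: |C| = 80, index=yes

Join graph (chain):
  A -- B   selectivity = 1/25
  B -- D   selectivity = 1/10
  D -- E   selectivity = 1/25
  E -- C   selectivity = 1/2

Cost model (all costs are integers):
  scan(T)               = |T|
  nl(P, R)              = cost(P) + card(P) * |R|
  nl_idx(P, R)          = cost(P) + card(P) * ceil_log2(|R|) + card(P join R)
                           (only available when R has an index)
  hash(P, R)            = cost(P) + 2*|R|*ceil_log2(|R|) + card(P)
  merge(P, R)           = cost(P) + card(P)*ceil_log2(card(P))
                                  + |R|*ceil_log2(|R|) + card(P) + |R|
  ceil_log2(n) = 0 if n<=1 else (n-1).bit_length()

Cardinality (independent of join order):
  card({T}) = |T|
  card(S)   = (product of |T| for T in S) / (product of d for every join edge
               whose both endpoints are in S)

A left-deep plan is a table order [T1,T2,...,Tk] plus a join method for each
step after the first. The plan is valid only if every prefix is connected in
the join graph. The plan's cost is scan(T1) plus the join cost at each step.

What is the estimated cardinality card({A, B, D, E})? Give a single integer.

72000

Tables in S: A(100), B(60), D(300), E(250)
Edges inside S: A-B(d=25), B-D(d=10), D-E(d=25)
numerator = 100 * 60 * 300 * 250 = 450000000
denominator = 25 * 10 * 25 = 6250
card(S) = 450000000 / 6250 = 72000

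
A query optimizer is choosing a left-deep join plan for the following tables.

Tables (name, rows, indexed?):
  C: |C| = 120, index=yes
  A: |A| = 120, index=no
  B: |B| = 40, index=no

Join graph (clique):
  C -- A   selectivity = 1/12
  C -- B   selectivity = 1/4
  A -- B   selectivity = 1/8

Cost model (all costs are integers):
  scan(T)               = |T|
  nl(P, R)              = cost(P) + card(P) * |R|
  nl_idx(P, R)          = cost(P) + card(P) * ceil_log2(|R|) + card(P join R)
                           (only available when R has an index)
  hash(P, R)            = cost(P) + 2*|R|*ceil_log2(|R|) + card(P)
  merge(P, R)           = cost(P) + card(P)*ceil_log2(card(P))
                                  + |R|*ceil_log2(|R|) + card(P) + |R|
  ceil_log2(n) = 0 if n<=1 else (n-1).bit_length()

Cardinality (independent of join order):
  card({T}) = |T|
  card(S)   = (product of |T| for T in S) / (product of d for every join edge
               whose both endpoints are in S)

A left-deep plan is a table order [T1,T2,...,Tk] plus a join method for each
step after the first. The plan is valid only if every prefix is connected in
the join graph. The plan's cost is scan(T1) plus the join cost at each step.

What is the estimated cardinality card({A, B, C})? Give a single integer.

1500

Tables in S: A(120), B(40), C(120)
Edges inside S: C-A(d=12), C-B(d=4), A-B(d=8)
numerator = 120 * 40 * 120 = 576000
denominator = 12 * 4 * 8 = 384
card(S) = 576000 / 384 = 1500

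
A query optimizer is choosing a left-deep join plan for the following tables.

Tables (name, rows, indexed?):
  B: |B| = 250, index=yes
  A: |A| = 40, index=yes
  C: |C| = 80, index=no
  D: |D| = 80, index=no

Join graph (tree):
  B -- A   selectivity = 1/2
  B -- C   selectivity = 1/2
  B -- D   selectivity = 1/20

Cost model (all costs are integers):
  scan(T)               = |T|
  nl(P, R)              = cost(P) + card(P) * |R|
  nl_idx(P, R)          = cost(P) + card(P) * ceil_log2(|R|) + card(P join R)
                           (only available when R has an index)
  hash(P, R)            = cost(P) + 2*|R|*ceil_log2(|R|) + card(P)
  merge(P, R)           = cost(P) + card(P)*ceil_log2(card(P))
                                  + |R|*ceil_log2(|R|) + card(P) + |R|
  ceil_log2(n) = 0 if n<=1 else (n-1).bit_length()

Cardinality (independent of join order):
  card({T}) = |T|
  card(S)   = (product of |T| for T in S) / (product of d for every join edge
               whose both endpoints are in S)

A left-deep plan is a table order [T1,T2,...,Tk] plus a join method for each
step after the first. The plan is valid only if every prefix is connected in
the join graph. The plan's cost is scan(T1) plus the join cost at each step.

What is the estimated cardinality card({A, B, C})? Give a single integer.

Tables in S: A(40), B(250), C(80)
Edges inside S: B-A(d=2), B-C(d=2)
numerator = 40 * 250 * 80 = 800000
denominator = 2 * 2 = 4
card(S) = 800000 / 4 = 200000

200000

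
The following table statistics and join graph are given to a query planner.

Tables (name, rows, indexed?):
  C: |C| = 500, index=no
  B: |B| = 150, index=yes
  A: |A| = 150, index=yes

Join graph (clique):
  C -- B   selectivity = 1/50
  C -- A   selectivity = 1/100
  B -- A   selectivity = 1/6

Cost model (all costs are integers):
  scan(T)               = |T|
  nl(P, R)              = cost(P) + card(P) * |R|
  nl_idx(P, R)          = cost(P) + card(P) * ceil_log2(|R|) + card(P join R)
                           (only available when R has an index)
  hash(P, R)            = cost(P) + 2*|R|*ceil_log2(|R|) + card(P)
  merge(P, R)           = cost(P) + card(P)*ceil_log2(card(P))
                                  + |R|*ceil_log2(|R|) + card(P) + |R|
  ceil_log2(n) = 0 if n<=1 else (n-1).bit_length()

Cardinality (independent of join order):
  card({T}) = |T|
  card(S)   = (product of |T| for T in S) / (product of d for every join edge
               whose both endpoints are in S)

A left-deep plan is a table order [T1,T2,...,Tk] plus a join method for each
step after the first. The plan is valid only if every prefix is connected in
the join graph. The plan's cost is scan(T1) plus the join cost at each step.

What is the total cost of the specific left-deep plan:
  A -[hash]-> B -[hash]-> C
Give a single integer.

15450

step 1: scan A: cost=150, card=150
step 2: join B via hash
    card(P join B) = 150*150/(6) = 3750
    cost = 150 + 2*150*8 + 150 = 2700
step 3: join C via hash
    card(P join C) = 3750*500/(50*100) = 375
    cost = 2700 + 2*500*9 + 3750 = 15450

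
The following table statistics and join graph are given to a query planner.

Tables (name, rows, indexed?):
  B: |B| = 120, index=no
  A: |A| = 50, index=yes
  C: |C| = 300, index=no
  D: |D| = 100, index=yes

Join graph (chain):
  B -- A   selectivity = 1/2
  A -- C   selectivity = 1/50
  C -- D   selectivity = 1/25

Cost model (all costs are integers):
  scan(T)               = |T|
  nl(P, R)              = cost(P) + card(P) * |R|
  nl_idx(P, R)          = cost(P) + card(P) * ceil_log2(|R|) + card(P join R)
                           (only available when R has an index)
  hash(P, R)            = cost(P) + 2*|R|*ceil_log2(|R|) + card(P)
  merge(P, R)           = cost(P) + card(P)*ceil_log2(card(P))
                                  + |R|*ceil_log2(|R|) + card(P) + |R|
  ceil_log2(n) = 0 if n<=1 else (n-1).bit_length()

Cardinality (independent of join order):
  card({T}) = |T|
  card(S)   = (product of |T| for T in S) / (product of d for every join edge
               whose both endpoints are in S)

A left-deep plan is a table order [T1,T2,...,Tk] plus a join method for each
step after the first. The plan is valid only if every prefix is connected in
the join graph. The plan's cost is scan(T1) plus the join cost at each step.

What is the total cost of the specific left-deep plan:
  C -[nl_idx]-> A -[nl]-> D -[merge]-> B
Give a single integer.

step 1: scan C: cost=300, card=300
step 2: join A via nl_idx
    card(P join A) = 300*50/(50) = 300
    cost = 300 + 300*6 + 300 = 2400
step 3: join D via nl
    card(P join D) = 300*100/(25) = 1200
    cost = 2400 + 300*100 = 32400
step 4: join B via merge
    card(P join B) = 1200*120/(2) = 72000
    cost = 32400 + 1200*11 + 120*7 + 1200 + 120 = 47760

47760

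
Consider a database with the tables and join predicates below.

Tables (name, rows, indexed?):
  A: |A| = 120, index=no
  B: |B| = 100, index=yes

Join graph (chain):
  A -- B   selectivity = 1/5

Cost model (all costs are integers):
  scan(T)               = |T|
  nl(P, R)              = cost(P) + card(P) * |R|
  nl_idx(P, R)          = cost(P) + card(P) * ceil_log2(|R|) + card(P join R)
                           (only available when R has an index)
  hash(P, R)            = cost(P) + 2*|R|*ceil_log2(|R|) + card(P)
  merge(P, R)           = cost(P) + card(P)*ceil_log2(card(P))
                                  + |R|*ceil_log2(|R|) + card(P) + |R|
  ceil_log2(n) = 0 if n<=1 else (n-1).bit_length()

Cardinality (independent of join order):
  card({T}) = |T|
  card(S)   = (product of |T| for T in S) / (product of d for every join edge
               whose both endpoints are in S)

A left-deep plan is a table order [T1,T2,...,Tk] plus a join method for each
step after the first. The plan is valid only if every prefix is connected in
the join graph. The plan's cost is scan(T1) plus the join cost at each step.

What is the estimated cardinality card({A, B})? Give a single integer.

Tables in S: A(120), B(100)
Edges inside S: A-B(d=5)
numerator = 120 * 100 = 12000
denominator = 5 = 5
card(S) = 12000 / 5 = 2400

2400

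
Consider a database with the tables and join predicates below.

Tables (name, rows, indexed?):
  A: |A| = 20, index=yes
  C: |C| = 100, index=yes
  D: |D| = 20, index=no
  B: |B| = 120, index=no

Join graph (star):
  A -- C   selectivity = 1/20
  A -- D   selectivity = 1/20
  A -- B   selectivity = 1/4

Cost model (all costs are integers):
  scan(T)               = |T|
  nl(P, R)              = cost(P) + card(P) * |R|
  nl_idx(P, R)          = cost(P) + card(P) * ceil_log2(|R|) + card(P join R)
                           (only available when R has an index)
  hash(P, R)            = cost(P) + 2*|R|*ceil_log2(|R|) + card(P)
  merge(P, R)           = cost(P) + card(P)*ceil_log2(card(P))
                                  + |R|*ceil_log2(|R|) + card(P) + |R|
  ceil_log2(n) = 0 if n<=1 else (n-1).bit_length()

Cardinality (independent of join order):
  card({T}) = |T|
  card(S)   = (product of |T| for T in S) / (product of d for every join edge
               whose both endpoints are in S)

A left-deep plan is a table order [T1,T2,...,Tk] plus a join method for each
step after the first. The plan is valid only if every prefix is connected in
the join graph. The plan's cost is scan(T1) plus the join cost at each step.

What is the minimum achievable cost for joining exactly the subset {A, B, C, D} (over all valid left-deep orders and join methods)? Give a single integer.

Selinger DP over subsets of {A,B,C,D}:
  {A}: scan cost=20, card=20
  {C}: scan cost=100, card=100
  {D}: scan cost=20, card=20
  {B}: scan cost=120, card=120
  {AC}: card=100; try (C,nl_idx)→260, (A,hash)→400, (A,nl_idx)→700, (C,merge)→940, (A,merge)→1020, (C,hash)→1440 …(+2); best=260 via (C,nl_idx)
  {AD}: card=20; try (A,nl_idx)→140, (D,hash)→240, (A,hash)→240, (D,merge)→260, (A,merge)→260, (D,nl)→420 …(+1); best=140 via (A,nl_idx)
  {AB}: card=600; try (A,hash)→440, (B,merge)→1100, (A,merge)→1200, (A,nl_idx)→1320, (B,hash)→1720, (B,nl)→2420 …(+1); best=440 via (A,hash)
  {ACD}: card=100; try (C,nl_idx)→380, (D,hash)→560, (C,merge)→1060, (D,merge)→1180, (C,hash)→1560, (C,nl)→2140 …(+1); best=380 via (C,nl_idx)
  {ABC}: card=3000; try (B,merge)→2020, (B,hash)→2040, (C,hash)→2440, (C,nl_idx)→7640, (C,merge)→7840, (B,nl)→12260 …(+1); best=2020 via (B,merge)
  {ABD}: card=600; try (B,merge)→1220, (D,hash)→1240, (B,hash)→1840, (B,nl)→2540, (D,merge)→7160, (D,nl)→12440; best=1220 via (B,merge)
  {ABCD}: card=3000; try (B,merge)→2140, (B,hash)→2160, (C,hash)→3220, (D,hash)→5220, (C,nl_idx)→8420, (C,merge)→8620 …(+4); best=2140 via (B,merge)

2140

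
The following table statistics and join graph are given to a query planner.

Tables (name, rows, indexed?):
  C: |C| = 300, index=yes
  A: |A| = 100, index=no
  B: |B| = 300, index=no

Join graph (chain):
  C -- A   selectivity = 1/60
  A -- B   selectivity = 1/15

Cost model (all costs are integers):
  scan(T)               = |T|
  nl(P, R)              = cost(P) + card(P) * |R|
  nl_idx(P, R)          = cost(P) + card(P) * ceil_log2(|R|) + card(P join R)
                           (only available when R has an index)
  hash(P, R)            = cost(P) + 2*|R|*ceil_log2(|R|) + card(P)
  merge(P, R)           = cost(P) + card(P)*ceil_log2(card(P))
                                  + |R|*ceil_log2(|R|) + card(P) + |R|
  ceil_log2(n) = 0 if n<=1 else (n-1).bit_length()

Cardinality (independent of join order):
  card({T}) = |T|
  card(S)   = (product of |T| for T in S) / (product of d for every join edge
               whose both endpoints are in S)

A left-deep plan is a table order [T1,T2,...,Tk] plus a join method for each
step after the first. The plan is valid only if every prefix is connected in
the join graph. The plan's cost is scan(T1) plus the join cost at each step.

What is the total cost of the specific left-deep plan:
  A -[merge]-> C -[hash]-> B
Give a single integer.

step 1: scan A: cost=100, card=100
step 2: join C via merge
    card(P join C) = 100*300/(60) = 500
    cost = 100 + 100*7 + 300*9 + 100 + 300 = 3900
step 3: join B via hash
    card(P join B) = 500*300/(15) = 10000
    cost = 3900 + 2*300*9 + 500 = 9800

9800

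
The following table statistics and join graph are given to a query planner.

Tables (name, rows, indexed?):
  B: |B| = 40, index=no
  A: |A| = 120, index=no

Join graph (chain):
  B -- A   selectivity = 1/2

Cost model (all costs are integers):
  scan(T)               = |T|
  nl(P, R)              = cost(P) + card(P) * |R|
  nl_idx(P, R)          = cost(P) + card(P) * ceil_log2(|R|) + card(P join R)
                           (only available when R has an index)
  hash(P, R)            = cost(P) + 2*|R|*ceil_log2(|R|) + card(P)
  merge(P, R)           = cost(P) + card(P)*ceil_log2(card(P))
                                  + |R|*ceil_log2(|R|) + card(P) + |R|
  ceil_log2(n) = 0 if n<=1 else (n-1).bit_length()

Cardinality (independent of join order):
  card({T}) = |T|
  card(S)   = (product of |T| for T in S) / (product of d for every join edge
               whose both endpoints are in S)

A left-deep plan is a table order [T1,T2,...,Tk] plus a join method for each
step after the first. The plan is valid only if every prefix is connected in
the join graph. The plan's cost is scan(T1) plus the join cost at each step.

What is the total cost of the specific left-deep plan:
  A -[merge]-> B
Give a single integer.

step 1: scan A: cost=120, card=120
step 2: join B via merge
    card(P join B) = 120*40/(2) = 2400
    cost = 120 + 120*7 + 40*6 + 120 + 40 = 1360

1360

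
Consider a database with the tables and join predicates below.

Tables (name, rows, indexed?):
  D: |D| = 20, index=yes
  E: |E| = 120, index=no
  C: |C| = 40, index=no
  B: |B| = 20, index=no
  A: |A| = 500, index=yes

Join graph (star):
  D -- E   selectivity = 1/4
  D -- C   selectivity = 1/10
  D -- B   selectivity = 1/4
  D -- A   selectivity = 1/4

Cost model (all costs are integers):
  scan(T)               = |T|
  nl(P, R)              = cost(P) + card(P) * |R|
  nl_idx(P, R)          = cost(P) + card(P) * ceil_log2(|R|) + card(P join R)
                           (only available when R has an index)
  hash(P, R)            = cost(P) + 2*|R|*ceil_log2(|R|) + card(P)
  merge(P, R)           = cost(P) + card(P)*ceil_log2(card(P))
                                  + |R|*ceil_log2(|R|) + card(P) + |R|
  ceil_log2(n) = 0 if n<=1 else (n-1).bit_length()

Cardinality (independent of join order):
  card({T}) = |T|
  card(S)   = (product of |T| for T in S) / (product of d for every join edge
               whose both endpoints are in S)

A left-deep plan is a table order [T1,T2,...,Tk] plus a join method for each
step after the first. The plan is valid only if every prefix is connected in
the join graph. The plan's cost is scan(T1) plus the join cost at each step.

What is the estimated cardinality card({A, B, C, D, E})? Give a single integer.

Tables in S: A(500), B(20), C(40), D(20), E(120)
Edges inside S: D-E(d=4), D-C(d=10), D-B(d=4), D-A(d=4)
numerator = 500 * 20 * 40 * 20 * 120 = 960000000
denominator = 4 * 10 * 4 * 4 = 640
card(S) = 960000000 / 640 = 1500000

1500000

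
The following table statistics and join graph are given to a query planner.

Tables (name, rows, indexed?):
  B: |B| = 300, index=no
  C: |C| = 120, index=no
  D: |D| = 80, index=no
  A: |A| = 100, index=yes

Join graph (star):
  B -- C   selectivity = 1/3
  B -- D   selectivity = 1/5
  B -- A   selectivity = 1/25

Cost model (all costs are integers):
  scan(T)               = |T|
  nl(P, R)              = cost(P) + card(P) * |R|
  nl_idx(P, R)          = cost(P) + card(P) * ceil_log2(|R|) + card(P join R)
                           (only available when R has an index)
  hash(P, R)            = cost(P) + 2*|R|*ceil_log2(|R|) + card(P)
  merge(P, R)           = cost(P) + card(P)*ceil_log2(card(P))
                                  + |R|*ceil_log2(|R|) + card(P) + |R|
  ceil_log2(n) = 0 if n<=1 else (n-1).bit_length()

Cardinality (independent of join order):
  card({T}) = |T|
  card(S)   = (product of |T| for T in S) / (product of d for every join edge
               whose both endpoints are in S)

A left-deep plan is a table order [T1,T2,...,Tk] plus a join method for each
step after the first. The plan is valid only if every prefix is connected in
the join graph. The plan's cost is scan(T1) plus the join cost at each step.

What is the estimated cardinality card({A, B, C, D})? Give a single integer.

768000

Tables in S: A(100), B(300), C(120), D(80)
Edges inside S: B-C(d=3), B-D(d=5), B-A(d=25)
numerator = 100 * 300 * 120 * 80 = 288000000
denominator = 3 * 5 * 25 = 375
card(S) = 288000000 / 375 = 768000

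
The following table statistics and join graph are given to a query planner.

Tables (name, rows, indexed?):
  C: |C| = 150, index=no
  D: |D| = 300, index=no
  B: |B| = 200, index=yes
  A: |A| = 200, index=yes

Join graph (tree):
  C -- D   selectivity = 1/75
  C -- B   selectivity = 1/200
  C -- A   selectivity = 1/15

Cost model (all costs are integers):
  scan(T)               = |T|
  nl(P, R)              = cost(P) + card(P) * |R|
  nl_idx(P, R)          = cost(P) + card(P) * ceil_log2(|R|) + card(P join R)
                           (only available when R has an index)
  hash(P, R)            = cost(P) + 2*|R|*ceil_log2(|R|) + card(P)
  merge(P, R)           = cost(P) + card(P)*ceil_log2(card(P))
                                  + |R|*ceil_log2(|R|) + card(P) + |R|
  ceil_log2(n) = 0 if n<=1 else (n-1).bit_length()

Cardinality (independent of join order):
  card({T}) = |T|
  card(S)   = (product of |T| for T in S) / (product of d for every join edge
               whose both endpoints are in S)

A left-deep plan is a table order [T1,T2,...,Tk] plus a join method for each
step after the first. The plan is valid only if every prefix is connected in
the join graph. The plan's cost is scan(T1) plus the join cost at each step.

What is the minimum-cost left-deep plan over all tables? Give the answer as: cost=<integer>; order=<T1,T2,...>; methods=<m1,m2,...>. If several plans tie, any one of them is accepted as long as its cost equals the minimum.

cost=9650; order=C,B,D,A; methods=nl_idx,merge,hash

Selinger DP (subsets sized 1..n):
  {C}: scan cost=150, card=150
  {D}: scan cost=300, card=300
  {B}: scan cost=200, card=200
  {A}: scan cost=200, card=200
  {CD}: card=600; try (C,hash)→3000, (D,merge)→4500, (C,merge)→4650, (D,hash)→5700, (D,nl)→45150, (C,nl)→45300; best=3000 via (C,hash)
  {BC}: card=150; try (B,nl_idx)→1500, (C,hash)→2800, (B,merge)→3300, (C,merge)→3350, (B,hash)→3500, (B,nl)→30150 …(+1); best=1500 via (B,nl_idx)
  {AC}: card=2000; try (C,hash)→2800, (A,merge)→3300, (C,merge)→3350, (A,nl_idx)→3350, (A,hash)→3500, (A,nl)→30150 …(+1); best=2800 via (C,hash)
  {BCD}: card=600; try (D,merge)→5850, (B,hash)→6800, (D,hash)→7050, (B,nl_idx)→8400, (B,merge)→11400, (D,nl)→46500 …(+1); best=5850 via (D,merge)
  {ACD}: card=8000; try (A,hash)→6800, (D,hash)→10200, (A,merge)→11400, (A,nl_idx)→15800, (D,merge)→29800, (A,nl)→123000 …(+1); best=6800 via (A,hash)
  {ABC}: card=2000; try (A,merge)→4650, (A,nl_idx)→4700, (A,hash)→4850, (B,hash)→8000, (B,nl_idx)→20800, (B,merge)→28600 …(+2); best=4650 via (A,merge)
  {ABCD}: card=8000; try (A,hash)→9650, (D,hash)→12050, (A,merge)→14250, (B,hash)→18000, (A,nl_idx)→18650, (D,merge)→31650 …(+5); best=9650 via (A,hash)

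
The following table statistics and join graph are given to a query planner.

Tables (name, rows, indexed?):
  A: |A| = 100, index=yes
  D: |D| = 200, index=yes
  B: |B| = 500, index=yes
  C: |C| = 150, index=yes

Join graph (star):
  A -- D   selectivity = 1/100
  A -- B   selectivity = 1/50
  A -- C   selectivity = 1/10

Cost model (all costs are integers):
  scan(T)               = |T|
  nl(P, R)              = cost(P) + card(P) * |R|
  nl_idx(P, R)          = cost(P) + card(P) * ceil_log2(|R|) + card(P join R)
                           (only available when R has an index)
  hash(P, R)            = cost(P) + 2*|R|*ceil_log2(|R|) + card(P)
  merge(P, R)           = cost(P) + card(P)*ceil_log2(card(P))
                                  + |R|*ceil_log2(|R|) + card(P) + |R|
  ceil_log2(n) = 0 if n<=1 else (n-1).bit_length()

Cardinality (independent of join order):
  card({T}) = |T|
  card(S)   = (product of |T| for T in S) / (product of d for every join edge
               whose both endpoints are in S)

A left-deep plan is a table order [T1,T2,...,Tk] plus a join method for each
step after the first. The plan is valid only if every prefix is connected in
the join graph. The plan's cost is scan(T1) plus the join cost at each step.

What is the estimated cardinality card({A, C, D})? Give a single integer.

3000

Tables in S: A(100), C(150), D(200)
Edges inside S: A-D(d=100), A-C(d=10)
numerator = 100 * 150 * 200 = 3000000
denominator = 100 * 10 = 1000
card(S) = 3000000 / 1000 = 3000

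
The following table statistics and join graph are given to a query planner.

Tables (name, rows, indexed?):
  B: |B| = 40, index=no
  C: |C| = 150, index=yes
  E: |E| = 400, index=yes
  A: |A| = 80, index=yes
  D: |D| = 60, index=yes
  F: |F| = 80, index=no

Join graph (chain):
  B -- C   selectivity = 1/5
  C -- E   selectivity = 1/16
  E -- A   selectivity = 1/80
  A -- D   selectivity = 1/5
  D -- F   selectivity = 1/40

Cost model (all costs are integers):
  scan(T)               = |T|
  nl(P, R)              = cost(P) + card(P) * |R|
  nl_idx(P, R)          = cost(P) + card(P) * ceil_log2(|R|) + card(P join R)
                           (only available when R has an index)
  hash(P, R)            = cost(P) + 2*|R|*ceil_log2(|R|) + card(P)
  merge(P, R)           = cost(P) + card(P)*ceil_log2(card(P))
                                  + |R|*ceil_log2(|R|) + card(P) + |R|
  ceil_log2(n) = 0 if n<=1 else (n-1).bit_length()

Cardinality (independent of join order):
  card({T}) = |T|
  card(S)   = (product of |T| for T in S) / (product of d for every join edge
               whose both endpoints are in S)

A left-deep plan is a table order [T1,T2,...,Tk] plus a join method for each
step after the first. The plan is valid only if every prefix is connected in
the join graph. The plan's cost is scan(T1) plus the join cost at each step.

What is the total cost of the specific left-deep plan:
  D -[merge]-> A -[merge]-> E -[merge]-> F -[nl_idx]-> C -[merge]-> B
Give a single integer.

1870600

step 1: scan D: cost=60, card=60
step 2: join A via merge
    card(P join A) = 60*80/(5) = 960
    cost = 60 + 60*6 + 80*7 + 60 + 80 = 1120
step 3: join E via merge
    card(P join E) = 960*400/(80) = 4800
    cost = 1120 + 960*10 + 400*9 + 960 + 400 = 15680
step 4: join F via merge
    card(P join F) = 4800*80/(40) = 9600
    cost = 15680 + 4800*13 + 80*7 + 4800 + 80 = 83520
step 5: join C via nl_idx
    card(P join C) = 9600*150/(16) = 90000
    cost = 83520 + 9600*8 + 90000 = 250320
step 6: join B via merge
    card(P join B) = 90000*40/(5) = 720000
    cost = 250320 + 90000*17 + 40*6 + 90000 + 40 = 1870600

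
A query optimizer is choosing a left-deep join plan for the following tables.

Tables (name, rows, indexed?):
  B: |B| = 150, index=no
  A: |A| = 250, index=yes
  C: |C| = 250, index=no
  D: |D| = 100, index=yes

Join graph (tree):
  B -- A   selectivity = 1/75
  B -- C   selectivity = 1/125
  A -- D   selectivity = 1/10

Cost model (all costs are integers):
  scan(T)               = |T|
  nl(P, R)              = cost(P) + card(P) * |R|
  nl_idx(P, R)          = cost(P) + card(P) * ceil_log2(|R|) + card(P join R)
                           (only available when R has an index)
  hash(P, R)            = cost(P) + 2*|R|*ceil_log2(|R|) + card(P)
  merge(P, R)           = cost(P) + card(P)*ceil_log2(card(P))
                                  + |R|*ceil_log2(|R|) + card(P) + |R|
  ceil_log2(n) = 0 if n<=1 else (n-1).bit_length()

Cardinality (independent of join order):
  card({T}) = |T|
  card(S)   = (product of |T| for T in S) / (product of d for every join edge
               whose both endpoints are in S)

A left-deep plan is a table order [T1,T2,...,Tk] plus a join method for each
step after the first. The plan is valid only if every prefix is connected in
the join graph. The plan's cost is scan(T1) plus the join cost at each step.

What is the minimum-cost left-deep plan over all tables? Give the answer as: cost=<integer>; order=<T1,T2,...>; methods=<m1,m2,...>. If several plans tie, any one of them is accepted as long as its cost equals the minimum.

Selinger DP (subsets sized 1..n):
  {B}: scan cost=150, card=150
  {A}: scan cost=250, card=250
  {C}: scan cost=250, card=250
  {D}: scan cost=100, card=100
  {AB}: card=500; try (A,nl_idx)→1850, (B,hash)→2900, (A,merge)→3750, (B,merge)→3850, (A,hash)→4300, (A,nl)→37650 …(+1); best=1850 via (A,nl_idx)
  {BC}: card=300; try (B,hash)→2900, (C,merge)→3750, (B,merge)→3850, (C,hash)→4300, (C,nl)→37650, (B,nl)→37750; best=2900 via (B,hash)
  {AD}: card=2500; try (D,hash)→1900, (A,merge)→3150, (D,merge)→3300, (A,nl_idx)→3400, (A,hash)→4200, (D,nl_idx)→4500 …(+2); best=1900 via (D,hash)
  {ABC}: card=1000; try (A,nl_idx)→6300, (C,hash)→6350, (A,hash)→7200, (A,merge)→8150, (C,merge)→9100, (A,nl)→77900 …(+1); best=6300 via (A,nl_idx)
  {ABD}: card=5000; try (D,hash)→3750, (B,hash)→6800, (D,merge)→7650, (D,nl_idx)→10350, (B,merge)→35750, (D,nl)→51850 …(+1); best=3750 via (D,hash)
  {ABCD}: card=10000; try (D,hash)→8700, (C,hash)→12750, (D,merge)→18100, (D,nl_idx)→23300, (C,merge)→76000, (D,nl)→106300 …(+1); best=8700 via (D,hash)

cost=8700; order=C,B,A,D; methods=hash,nl_idx,hash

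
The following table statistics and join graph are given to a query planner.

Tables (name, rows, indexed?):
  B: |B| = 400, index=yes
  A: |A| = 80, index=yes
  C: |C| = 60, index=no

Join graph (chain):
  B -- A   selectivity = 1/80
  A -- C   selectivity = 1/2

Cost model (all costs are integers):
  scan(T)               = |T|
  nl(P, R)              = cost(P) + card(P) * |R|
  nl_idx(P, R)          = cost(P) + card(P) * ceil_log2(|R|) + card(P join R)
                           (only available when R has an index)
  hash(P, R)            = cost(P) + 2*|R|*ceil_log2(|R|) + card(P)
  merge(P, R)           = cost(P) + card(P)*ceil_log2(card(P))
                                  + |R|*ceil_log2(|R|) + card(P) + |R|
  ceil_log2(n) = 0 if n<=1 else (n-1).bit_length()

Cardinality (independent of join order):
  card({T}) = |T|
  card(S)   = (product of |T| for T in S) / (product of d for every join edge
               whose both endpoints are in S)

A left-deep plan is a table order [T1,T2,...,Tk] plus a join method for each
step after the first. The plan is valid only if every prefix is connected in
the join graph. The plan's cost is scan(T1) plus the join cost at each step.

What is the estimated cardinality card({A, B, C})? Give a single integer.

Tables in S: A(80), B(400), C(60)
Edges inside S: B-A(d=80), A-C(d=2)
numerator = 80 * 400 * 60 = 1920000
denominator = 80 * 2 = 160
card(S) = 1920000 / 160 = 12000

12000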